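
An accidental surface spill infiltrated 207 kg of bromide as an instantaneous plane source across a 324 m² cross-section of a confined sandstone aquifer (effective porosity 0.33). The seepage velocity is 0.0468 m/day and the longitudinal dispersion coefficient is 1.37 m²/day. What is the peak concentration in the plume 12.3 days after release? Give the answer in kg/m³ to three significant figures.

The peak of an instantaneous 1D plume sits at x = vt; there the Gaussian factor is 1 and C_max = M/(n_e·A·√(4πDt)), where n_e·A is the pore area the mass is dissolved in.
√(4πDt) = √(4π × 1.37 × 12.3) = 14.55 m, so C_max = 207/(0.33 × 324 × 14.55) = 0.133 kg/m³.

0.133 kg/m³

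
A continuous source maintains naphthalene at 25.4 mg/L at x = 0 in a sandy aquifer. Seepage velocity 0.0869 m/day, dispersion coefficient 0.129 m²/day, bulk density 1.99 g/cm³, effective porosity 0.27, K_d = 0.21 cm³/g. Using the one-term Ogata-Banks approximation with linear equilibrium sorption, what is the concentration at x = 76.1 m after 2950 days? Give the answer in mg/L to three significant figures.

Retardation factor R = 1 + ρ_b·K_d/n = 1 + 1.99 × 0.21/0.27 = 2.548.
Sorption retards both mechanisms: v_R = v/R = 0.03411 m/day, D_R = D/R = 0.05063 m²/day.
v_R·t = 0.03411 × 2950 = 100.6245 m; 2√(D_R t) = 24.44 m; argument = (76.1 − 100.6245)/24.44 = -1.003.
C = C₀ × ½·erfc(-1.003) = 25.4 × 0.9220 = 23.4 mg/L.

23.4 mg/L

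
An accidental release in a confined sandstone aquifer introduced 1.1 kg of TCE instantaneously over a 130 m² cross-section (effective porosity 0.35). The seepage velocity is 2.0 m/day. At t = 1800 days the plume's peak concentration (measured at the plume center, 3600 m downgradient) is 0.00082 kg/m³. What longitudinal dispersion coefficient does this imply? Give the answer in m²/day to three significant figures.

At the plume center C_max = M/(n_e·A·√(4πDt)), so D = M²/(4πt·(n_e·A·C_max)²).
n_e·A·C_max = 0.35 × 130 × 0.00082 = 0.03731 kg/m.
D = 1.1²/(4π × 1800 × 0.03731²) = 0.0384 m²/day.

0.0384 m²/day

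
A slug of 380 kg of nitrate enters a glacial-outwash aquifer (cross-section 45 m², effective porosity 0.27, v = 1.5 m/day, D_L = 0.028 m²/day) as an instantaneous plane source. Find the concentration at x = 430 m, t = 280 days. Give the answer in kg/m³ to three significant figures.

0.130 kg/m³

For an instantaneous plane source, C(x,t) = M/(n_e·A·√(4πDt)) · exp(−(x−vt)²/(4Dt)), with n_e·A the pore (flow) area.
Plume center vt = 1.5 × 280 = 420 m, so the well at 430 m is 10 m downgradient of the peak.
√(4πDt) = 9.926 m, giving peak height M/(n_e·A·√(4πDt)) = 380/(0.27 × 45 × 9.926) = 3.151 kg/m³.
(x−vt)²/(4Dt) = (10)²/(4 × 0.028 × 280) = 3.189; exp(−3.189) = 0.04121.
C = 3.151 × 0.04121 = 0.130 kg/m³.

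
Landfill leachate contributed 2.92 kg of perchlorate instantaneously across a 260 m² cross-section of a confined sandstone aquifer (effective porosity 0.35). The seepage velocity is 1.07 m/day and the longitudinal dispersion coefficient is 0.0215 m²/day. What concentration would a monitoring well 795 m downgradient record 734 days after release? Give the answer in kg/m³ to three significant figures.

For an instantaneous plane source, C(x,t) = M/(n_e·A·√(4πDt)) · exp(−(x−vt)²/(4Dt)), with n_e·A the pore (flow) area.
Plume center vt = 1.07 × 734 = 785.38 m, so the well at 795 m is 9.62 m downgradient of the peak.
√(4πDt) = 14.08 m, giving peak height M/(n_e·A·√(4πDt)) = 2.92/(0.35 × 260 × 14.08) = 0.002279 kg/m³.
(x−vt)²/(4Dt) = (9.62)²/(4 × 0.0215 × 734) = 1.466; exp(−1.466) = 0.2308.
C = 0.002279 × 0.2308 = 0.000526 kg/m³.

0.000526 kg/m³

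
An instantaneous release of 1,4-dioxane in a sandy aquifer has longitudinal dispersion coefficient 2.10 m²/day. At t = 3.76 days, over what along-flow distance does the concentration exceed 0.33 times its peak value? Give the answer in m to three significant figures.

The plume is Gaussian with σ = √(2Dt) = √(2 × 2.10 × 3.76) = 3.974 m.
C/C_peak = exp(−Δx²/(2σ²)) = 0.33 ⇒ Δx = σ·√(−2 ln 0.33) = 3.974 × 1.489 = 5.917 m.
Width = 2Δx = 11.8 m.

11.8 m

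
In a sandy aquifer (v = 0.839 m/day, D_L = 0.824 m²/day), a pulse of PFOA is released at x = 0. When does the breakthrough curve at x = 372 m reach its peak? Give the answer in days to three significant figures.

442 days

For the 1D instantaneous-source solution, setting ∂C/∂t = 0 at fixed x gives v²t² + 2Dt − x² = 0, so t = (√(D² + v²x²) − D)/v².
√(D² + v²x²) = √(0.824² + 0.839² × 372²) = 312.1; v² = 0.703921.
t = (312.1 − 0.824)/0.703921 = 442 days (vs. the pure-advection estimate x/v = 443 d).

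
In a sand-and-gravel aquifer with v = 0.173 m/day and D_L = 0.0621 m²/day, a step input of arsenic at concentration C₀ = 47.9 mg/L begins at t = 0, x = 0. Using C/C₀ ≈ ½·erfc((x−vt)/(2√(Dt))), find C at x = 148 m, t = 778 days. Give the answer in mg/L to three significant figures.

For a continuous step input, C/C₀ ≈ ½·erfc((x−vt)/(2√(Dt))).
vt = 0.173 × 778 = 134.594 m and 2√(Dt) = 2√(0.0621 × 778) = 13.90 m.
Argument (x−vt)/(2√(Dt)) = (148 − 134.594)/13.90 = 0.9645; ½·erfc(0.9645) = 0.08628.
C = 47.9 × 0.08628 = 4.13 mg/L.

4.13 mg/L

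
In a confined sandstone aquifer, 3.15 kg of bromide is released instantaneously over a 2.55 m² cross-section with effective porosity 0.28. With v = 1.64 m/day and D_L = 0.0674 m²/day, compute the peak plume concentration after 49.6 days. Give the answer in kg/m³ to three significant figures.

0.681 kg/m³

The peak of an instantaneous 1D plume sits at x = vt; there the Gaussian factor is 1 and C_max = M/(n_e·A·√(4πDt)), where n_e·A is the pore area the mass is dissolved in.
√(4πDt) = √(4π × 0.0674 × 49.6) = 6.482 m, so C_max = 3.15/(0.28 × 2.55 × 6.482) = 0.681 kg/m³.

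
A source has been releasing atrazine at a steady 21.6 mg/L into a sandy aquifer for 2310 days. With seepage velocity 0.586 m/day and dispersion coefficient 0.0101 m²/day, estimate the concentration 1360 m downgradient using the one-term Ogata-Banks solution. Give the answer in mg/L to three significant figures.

For a continuous step input, C/C₀ ≈ ½·erfc((x−vt)/(2√(Dt))).
vt = 0.586 × 2310 = 1353.66 m and 2√(Dt) = 2√(0.0101 × 2310) = 9.660 m.
Argument (x−vt)/(2√(Dt)) = (1360 − 1353.66)/9.660 = 0.6563; ½·erfc(0.6563) = 0.1767.
C = 21.6 × 0.1767 = 3.82 mg/L.

3.82 mg/L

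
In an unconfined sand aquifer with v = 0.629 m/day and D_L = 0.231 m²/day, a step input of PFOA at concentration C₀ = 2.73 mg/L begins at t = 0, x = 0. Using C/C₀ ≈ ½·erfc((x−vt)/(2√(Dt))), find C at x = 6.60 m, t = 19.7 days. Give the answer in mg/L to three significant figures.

For a continuous step input, C/C₀ ≈ ½·erfc((x−vt)/(2√(Dt))).
vt = 0.629 × 19.7 = 12.3913 m and 2√(Dt) = 2√(0.231 × 19.7) = 4.266 m.
Argument (x−vt)/(2√(Dt)) = (6.60 − 12.3913)/4.266 = -1.358; ½·erfc(-1.358) = 0.9726.
C = 2.73 × 0.9726 = 2.66 mg/L.

2.66 mg/L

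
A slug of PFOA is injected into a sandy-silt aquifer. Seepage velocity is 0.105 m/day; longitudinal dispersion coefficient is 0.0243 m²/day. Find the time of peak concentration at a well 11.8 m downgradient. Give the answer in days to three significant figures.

For the 1D instantaneous-source solution, setting ∂C/∂t = 0 at fixed x gives v²t² + 2Dt − x² = 0, so t = (√(D² + v²x²) − D)/v².
√(D² + v²x²) = √(0.0243² + 0.105² × 11.8²) = 1.239; v² = 0.011025.
t = (1.239 − 0.0243)/0.011025 = 110 days (vs. the pure-advection estimate x/v = 112 d).

110 days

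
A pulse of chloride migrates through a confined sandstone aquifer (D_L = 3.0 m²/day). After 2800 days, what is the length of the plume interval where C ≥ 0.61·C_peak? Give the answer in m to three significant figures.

The plume is Gaussian with σ = √(2Dt) = √(2 × 3.0 × 2800) = 129.6 m.
C/C_peak = exp(−Δx²/(2σ²)) = 0.61 ⇒ Δx = σ·√(−2 ln 0.61) = 129.6 × 0.9943 = 128.9 m.
Width = 2Δx = 258 m.

258 m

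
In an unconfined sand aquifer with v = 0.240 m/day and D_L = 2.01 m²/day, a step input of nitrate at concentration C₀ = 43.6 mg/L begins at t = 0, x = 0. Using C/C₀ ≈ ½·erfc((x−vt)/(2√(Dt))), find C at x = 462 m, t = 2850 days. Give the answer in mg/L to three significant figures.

42.8 mg/L

For a continuous step input, C/C₀ ≈ ½·erfc((x−vt)/(2√(Dt))).
vt = 0.240 × 2850 = 684 m and 2√(Dt) = 2√(2.01 × 2850) = 151.4 m.
Argument (x−vt)/(2√(Dt)) = (462 − 684)/151.4 = -1.466; ½·erfc(-1.466) = 0.9809.
C = 43.6 × 0.9809 = 42.8 mg/L.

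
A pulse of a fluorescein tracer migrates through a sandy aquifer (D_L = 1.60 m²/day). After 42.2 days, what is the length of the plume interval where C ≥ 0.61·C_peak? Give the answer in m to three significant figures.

23.1 m

The plume is Gaussian with σ = √(2Dt) = √(2 × 1.60 × 42.2) = 11.62 m.
C/C_peak = exp(−Δx²/(2σ²)) = 0.61 ⇒ Δx = σ·√(−2 ln 0.61) = 11.62 × 0.9943 = 11.55 m.
Width = 2Δx = 23.1 m.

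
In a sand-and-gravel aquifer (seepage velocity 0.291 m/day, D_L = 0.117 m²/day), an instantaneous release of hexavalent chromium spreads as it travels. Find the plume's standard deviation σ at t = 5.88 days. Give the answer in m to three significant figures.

Dispersive spreading gives a Gaussian with σ² = 2Dt; advection only shifts the center.
σ = √(2 × 0.117 × 5.88) = 1.17 m.

1.17 m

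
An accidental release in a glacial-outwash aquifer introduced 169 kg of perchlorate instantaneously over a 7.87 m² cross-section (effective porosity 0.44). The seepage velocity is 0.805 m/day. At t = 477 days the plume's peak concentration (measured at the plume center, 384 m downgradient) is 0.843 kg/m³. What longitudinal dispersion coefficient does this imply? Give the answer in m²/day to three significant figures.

0.559 m²/day

At the plume center C_max = M/(n_e·A·√(4πDt)), so D = M²/(4πt·(n_e·A·C_max)²).
n_e·A·C_max = 0.44 × 7.87 × 0.843 = 2.919 kg/m.
D = 169²/(4π × 477 × 2.919²) = 0.559 m²/day.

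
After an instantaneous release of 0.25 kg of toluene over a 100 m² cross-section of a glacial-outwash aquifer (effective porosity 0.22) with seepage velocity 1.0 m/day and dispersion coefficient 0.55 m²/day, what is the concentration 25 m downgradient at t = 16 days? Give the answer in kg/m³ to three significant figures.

0.000108 kg/m³

For an instantaneous plane source, C(x,t) = M/(n_e·A·√(4πDt)) · exp(−(x−vt)²/(4Dt)), with n_e·A the pore (flow) area.
Plume center vt = 1.0 × 16 = 16 m, so the well at 25 m is 9 m downgradient of the peak.
√(4πDt) = 10.52 m, giving peak height M/(n_e·A·√(4πDt)) = 0.25/(0.22 × 100 × 10.52) = 0.001080 kg/m³.
(x−vt)²/(4Dt) = (9)²/(4 × 0.55 × 16) = 2.301; exp(−2.301) = 0.1002.
C = 0.001080 × 0.1002 = 0.000108 kg/m³.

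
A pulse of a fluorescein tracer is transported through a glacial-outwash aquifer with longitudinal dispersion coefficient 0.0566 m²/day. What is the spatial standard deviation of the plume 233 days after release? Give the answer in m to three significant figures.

5.14 m

Dispersive spreading gives a Gaussian with σ² = 2Dt; advection only shifts the center.
σ = √(2 × 0.0566 × 233) = 5.14 m.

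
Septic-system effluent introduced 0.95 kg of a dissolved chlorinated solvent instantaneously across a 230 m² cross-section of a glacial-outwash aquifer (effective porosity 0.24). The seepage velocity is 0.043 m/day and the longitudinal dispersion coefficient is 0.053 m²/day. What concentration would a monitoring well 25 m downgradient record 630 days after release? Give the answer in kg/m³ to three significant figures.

For an instantaneous plane source, C(x,t) = M/(n_e·A·√(4πDt)) · exp(−(x−vt)²/(4Dt)), with n_e·A the pore (flow) area.
Plume center vt = 0.043 × 630 = 27.09 m, so the well at 25 m is 2.09 m upgradient of the peak.
√(4πDt) = 20.48 m, giving peak height M/(n_e·A·√(4πDt)) = 0.95/(0.24 × 230 × 20.48) = 0.0008403 kg/m³.
(x−vt)²/(4Dt) = (-2.09)²/(4 × 0.053 × 630) = 0.03271; exp(−0.03271) = 0.9678.
C = 0.0008403 × 0.9678 = 0.000813 kg/m³.

0.000813 kg/m³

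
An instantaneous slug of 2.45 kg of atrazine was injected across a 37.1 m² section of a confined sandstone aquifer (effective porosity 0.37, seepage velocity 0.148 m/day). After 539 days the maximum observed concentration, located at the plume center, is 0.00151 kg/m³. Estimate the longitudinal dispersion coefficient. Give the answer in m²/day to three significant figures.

2.06 m²/day

At the plume center C_max = M/(n_e·A·√(4πDt)), so D = M²/(4πt·(n_e·A·C_max)²).
n_e·A·C_max = 0.37 × 37.1 × 0.00151 = 0.02073 kg/m.
D = 2.45²/(4π × 539 × 0.02073²) = 2.06 m²/day.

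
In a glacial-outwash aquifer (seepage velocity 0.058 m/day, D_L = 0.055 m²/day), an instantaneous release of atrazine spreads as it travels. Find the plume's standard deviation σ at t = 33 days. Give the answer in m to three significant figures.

1.91 m

Dispersive spreading gives a Gaussian with σ² = 2Dt; advection only shifts the center.
σ = √(2 × 0.055 × 33) = 1.91 m.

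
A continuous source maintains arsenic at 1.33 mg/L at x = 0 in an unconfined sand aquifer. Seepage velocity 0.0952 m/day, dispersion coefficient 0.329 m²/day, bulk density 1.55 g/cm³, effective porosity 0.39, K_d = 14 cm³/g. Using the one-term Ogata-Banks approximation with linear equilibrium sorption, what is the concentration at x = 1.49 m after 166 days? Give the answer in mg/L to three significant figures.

Retardation factor R = 1 + ρ_b·K_d/n = 1 + 1.55 × 14/0.39 = 56.64.
Sorption retards both mechanisms: v_R = v/R = 0.001681 m/day, D_R = D/R = 0.005809 m²/day.
v_R·t = 0.001681 × 166 = 0.279046 m; 2√(D_R t) = 1.964 m; argument = (1.49 − 0.279046)/1.964 = 0.6166.
C = C₀ × ½·erfc(0.6166) = 1.33 × 0.1916 = 0.255 mg/L.

0.255 mg/L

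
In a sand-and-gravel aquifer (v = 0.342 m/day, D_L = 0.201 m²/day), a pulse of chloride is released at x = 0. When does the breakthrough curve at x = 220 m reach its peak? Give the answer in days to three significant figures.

642 days

For the 1D instantaneous-source solution, setting ∂C/∂t = 0 at fixed x gives v²t² + 2Dt − x² = 0, so t = (√(D² + v²x²) − D)/v².
√(D² + v²x²) = √(0.201² + 0.342² × 220²) = 75.24; v² = 0.116964.
t = (75.24 − 0.201)/0.116964 = 642 days (vs. the pure-advection estimate x/v = 643 d).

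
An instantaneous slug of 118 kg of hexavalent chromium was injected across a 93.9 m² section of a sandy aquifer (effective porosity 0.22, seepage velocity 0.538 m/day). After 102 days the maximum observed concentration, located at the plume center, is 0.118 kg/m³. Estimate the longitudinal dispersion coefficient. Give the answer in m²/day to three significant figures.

1.83 m²/day

At the plume center C_max = M/(n_e·A·√(4πDt)), so D = M²/(4πt·(n_e·A·C_max)²).
n_e·A·C_max = 0.22 × 93.9 × 0.118 = 2.438 kg/m.
D = 118²/(4π × 102 × 2.438²) = 1.83 m²/day.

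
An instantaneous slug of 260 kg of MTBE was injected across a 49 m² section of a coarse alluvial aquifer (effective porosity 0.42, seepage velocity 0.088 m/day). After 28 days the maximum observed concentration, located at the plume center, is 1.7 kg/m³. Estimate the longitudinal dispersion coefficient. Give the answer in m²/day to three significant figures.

0.157 m²/day

At the plume center C_max = M/(n_e·A·√(4πDt)), so D = M²/(4πt·(n_e·A·C_max)²).
n_e·A·C_max = 0.42 × 49 × 1.7 = 34.99 kg/m.
D = 260²/(4π × 28 × 34.99²) = 0.157 m²/day.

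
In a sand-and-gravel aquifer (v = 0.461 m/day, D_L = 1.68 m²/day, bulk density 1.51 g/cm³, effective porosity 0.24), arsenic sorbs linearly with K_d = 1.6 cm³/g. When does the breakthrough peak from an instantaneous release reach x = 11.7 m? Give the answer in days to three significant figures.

207 days

Retardation factor R = 1 + ρ_b·K_d/n = 1 + 1.51 × 1.6/0.24 = 11.07.
Sorption retards both mechanisms: v_R = v/R = 0.04164 m/day, D_R = D/R = 0.1518 m²/day.
Peak time from v_R²t² + 2D_R t − x² = 0: t = (√(D_R² + v_R²x²) − D_R)/v_R².
√(D_R² + v_R²x²) = √(0.1518² + 0.04164² × 11.7²) = 0.5103; v_R² = 0.001734.
t = (0.5103 − 0.1518)/0.001734 = 207 days.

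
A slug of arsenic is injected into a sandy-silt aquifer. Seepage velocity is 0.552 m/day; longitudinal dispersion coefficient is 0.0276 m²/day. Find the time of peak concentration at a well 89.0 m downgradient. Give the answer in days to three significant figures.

For the 1D instantaneous-source solution, setting ∂C/∂t = 0 at fixed x gives v²t² + 2Dt − x² = 0, so t = (√(D² + v²x²) − D)/v².
√(D² + v²x²) = √(0.0276² + 0.552² × 89.0²) = 49.13; v² = 0.304704.
t = (49.13 − 0.0276)/0.304704 = 161 days (vs. the pure-advection estimate x/v = 161 d).

161 days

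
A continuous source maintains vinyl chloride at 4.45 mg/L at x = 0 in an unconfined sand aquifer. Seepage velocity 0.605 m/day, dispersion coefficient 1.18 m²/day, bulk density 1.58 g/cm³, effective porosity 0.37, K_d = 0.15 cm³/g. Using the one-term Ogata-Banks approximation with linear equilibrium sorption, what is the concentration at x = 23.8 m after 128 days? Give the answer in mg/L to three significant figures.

Retardation factor R = 1 + ρ_b·K_d/n = 1 + 1.58 × 0.15/0.37 = 1.641.
Sorption retards both mechanisms: v_R = v/R = 0.3687 m/day, D_R = D/R = 0.7191 m²/day.
v_R·t = 0.3687 × 128 = 47.1936 m; 2√(D_R t) = 19.19 m; argument = (23.8 − 47.1936)/19.19 = -1.219.
C = C₀ × ½·erfc(-1.219) = 4.45 × 0.9576 = 4.26 mg/L.

4.26 mg/L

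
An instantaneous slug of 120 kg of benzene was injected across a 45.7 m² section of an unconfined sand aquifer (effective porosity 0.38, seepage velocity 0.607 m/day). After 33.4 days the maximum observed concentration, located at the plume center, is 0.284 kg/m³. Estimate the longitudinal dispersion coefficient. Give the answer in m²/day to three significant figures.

At the plume center C_max = M/(n_e·A·√(4πDt)), so D = M²/(4πt·(n_e·A·C_max)²).
n_e·A·C_max = 0.38 × 45.7 × 0.284 = 4.932 kg/m.
D = 120²/(4π × 33.4 × 4.932²) = 1.41 m²/day.

1.41 m²/day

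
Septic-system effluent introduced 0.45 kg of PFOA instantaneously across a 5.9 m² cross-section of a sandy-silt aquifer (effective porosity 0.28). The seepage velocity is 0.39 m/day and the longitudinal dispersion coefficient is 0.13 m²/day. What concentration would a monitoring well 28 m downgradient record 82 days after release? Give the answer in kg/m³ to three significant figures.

For an instantaneous plane source, C(x,t) = M/(n_e·A·√(4πDt)) · exp(−(x−vt)²/(4Dt)), with n_e·A the pore (flow) area.
Plume center vt = 0.39 × 82 = 31.98 m, so the well at 28 m is 3.98 m upgradient of the peak.
√(4πDt) = 11.57 m, giving peak height M/(n_e·A·√(4πDt)) = 0.45/(0.28 × 5.9 × 11.57) = 0.02354 kg/m³.
(x−vt)²/(4Dt) = (-3.98)²/(4 × 0.13 × 82) = 0.3715; exp(−0.3715) = 0.6897.
C = 0.02354 × 0.6897 = 0.0162 kg/m³.

0.0162 kg/m³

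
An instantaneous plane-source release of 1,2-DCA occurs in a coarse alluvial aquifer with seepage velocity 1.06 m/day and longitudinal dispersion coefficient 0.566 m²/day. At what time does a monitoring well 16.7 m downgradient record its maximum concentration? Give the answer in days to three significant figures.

For the 1D instantaneous-source solution, setting ∂C/∂t = 0 at fixed x gives v²t² + 2Dt − x² = 0, so t = (√(D² + v²x²) − D)/v².
√(D² + v²x²) = √(0.566² + 1.06² × 16.7²) = 17.71; v² = 1.1236.
t = (17.71 − 0.566)/1.1236 = 15.3 days (vs. the pure-advection estimate x/v = 15.8 d).

15.3 days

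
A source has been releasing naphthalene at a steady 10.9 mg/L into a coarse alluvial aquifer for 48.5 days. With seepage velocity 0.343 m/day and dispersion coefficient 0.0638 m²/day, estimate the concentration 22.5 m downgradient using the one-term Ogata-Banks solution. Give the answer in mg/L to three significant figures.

For a continuous step input, C/C₀ ≈ ½·erfc((x−vt)/(2√(Dt))).
vt = 0.343 × 48.5 = 16.6355 m and 2√(Dt) = 2√(0.0638 × 48.5) = 3.518 m.
Argument (x−vt)/(2√(Dt)) = (22.5 − 16.6355)/3.518 = 1.667; ½·erfc(1.667) = 0.009199.
C = 10.9 × 0.009199 = 0.100 mg/L.

0.100 mg/L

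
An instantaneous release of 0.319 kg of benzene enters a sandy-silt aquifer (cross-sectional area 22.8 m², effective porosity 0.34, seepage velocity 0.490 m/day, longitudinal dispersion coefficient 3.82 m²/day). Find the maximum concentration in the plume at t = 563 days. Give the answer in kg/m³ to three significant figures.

0.000250 kg/m³

The peak of an instantaneous 1D plume sits at x = vt; there the Gaussian factor is 1 and C_max = M/(n_e·A·√(4πDt)), where n_e·A is the pore area the mass is dissolved in.
√(4πDt) = √(4π × 3.82 × 563) = 164.4 m, so C_max = 0.319/(0.34 × 22.8 × 164.4) = 0.000250 kg/m³.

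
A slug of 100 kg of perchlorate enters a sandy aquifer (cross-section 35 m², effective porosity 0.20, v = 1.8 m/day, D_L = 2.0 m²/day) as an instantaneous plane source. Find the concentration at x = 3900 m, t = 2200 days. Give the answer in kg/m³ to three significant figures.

For an instantaneous plane source, C(x,t) = M/(n_e·A·√(4πDt)) · exp(−(x−vt)²/(4Dt)), with n_e·A the pore (flow) area.
Plume center vt = 1.8 × 2200 = 3960 m, so the well at 3900 m is 60 m upgradient of the peak.
√(4πDt) = 235.1 m, giving peak height M/(n_e·A·√(4πDt)) = 100/(0.20 × 35 × 235.1) = 0.06076 kg/m³.
(x−vt)²/(4Dt) = (-60)²/(4 × 2.0 × 2200) = 0.2045; exp(−0.2045) = 0.8151.
C = 0.06076 × 0.8151 = 0.0495 kg/m³.

0.0495 kg/m³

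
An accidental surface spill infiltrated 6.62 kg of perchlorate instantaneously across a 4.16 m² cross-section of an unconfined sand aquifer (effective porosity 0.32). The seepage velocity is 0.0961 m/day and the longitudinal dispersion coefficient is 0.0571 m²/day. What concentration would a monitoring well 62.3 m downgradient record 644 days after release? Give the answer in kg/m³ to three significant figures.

0.231 kg/m³

For an instantaneous plane source, C(x,t) = M/(n_e·A·√(4πDt)) · exp(−(x−vt)²/(4Dt)), with n_e·A the pore (flow) area.
Plume center vt = 0.0961 × 644 = 61.8884 m, so the well at 62.3 m is 0.4116 m downgradient of the peak.
√(4πDt) = 21.50 m, giving peak height M/(n_e·A·√(4πDt)) = 6.62/(0.32 × 4.16 × 21.50) = 0.2313 kg/m³.
(x−vt)²/(4Dt) = (0.4116)²/(4 × 0.0571 × 644) = 0.001152; exp(−0.001152) = 0.9988.
C = 0.2313 × 0.9988 = 0.231 kg/m³.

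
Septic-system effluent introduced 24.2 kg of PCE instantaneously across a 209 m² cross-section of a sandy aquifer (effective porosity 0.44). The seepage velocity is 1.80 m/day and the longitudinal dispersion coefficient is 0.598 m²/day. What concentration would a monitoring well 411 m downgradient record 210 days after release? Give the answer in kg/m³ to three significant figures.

0.000758 kg/m³

For an instantaneous plane source, C(x,t) = M/(n_e·A·√(4πDt)) · exp(−(x−vt)²/(4Dt)), with n_e·A the pore (flow) area.
Plume center vt = 1.80 × 210 = 378 m, so the well at 411 m is 33 m downgradient of the peak.
√(4πDt) = 39.73 m, giving peak height M/(n_e·A·√(4πDt)) = 24.2/(0.44 × 209 × 39.73) = 0.006624 kg/m³.
(x−vt)²/(4Dt) = (33)²/(4 × 0.598 × 210) = 2.168; exp(−2.168) = 0.1144.
C = 0.006624 × 0.1144 = 0.000758 kg/m³.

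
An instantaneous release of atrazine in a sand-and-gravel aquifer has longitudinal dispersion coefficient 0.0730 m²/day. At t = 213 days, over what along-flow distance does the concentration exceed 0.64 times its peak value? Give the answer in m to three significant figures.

The plume is Gaussian with σ = √(2Dt) = √(2 × 0.0730 × 213) = 5.577 m.
C/C_peak = exp(−Δx²/(2σ²)) = 0.64 ⇒ Δx = σ·√(−2 ln 0.64) = 5.577 × 0.9448 = 5.269 m.
Width = 2Δx = 10.5 m.

10.5 m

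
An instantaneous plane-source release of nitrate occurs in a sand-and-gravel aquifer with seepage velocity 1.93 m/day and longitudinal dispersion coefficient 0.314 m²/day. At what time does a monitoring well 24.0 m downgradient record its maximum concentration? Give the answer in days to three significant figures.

For the 1D instantaneous-source solution, setting ∂C/∂t = 0 at fixed x gives v²t² + 2Dt − x² = 0, so t = (√(D² + v²x²) − D)/v².
√(D² + v²x²) = √(0.314² + 1.93² × 24.0²) = 46.32; v² = 3.7249.
t = (46.32 − 0.314)/3.7249 = 12.4 days (vs. the pure-advection estimate x/v = 12.4 d).

12.4 days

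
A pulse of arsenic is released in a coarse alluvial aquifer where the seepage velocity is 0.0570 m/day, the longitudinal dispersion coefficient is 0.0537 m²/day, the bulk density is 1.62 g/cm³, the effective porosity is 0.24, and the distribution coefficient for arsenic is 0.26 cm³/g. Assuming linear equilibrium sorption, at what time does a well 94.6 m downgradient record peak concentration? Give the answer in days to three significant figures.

4530 days

Retardation factor R = 1 + ρ_b·K_d/n = 1 + 1.62 × 0.26/0.24 = 2.755.
Sorption retards both mechanisms: v_R = v/R = 0.02069 m/day, D_R = D/R = 0.01949 m²/day.
Peak time from v_R²t² + 2D_R t − x² = 0: t = (√(D_R² + v_R²x²) − D_R)/v_R².
√(D_R² + v_R²x²) = √(0.01949² + 0.02069² × 94.6²) = 1.957; v_R² = 0.0004281.
t = (1.957 − 0.01949)/0.0004281 = 4530 days.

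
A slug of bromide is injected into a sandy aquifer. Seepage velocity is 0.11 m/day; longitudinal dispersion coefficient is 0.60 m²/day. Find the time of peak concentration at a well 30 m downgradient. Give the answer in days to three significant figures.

For the 1D instantaneous-source solution, setting ∂C/∂t = 0 at fixed x gives v²t² + 2Dt − x² = 0, so t = (√(D² + v²x²) − D)/v².
√(D² + v²x²) = √(0.60² + 0.11² × 30²) = 3.354; v² = 0.0121.
t = (3.354 − 0.60)/0.0121 = 228 days (vs. the pure-advection estimate x/v = 273 d).

228 days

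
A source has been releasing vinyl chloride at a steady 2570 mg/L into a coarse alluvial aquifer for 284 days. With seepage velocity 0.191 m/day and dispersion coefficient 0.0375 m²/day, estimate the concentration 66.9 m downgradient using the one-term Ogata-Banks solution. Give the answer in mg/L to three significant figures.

7.84 mg/L

For a continuous step input, C/C₀ ≈ ½·erfc((x−vt)/(2√(Dt))).
vt = 0.191 × 284 = 54.244 m and 2√(Dt) = 2√(0.0375 × 284) = 6.527 m.
Argument (x−vt)/(2√(Dt)) = (66.9 − 54.244)/6.527 = 1.939; ½·erfc(1.939) = 0.003052.
C = 2570 × 0.003052 = 7.84 mg/L.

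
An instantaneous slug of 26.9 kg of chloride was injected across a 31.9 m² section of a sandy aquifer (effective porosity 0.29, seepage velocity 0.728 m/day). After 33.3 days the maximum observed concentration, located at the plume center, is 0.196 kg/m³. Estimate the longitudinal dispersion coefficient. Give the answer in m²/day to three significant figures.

0.526 m²/day

At the plume center C_max = M/(n_e·A·√(4πDt)), so D = M²/(4πt·(n_e·A·C_max)²).
n_e·A·C_max = 0.29 × 31.9 × 0.196 = 1.813 kg/m.
D = 26.9²/(4π × 33.3 × 1.813²) = 0.526 m²/day.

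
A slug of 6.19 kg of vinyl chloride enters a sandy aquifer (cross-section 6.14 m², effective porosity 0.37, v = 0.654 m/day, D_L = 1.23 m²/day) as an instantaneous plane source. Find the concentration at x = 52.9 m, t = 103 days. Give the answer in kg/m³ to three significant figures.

For an instantaneous plane source, C(x,t) = M/(n_e·A·√(4πDt)) · exp(−(x−vt)²/(4Dt)), with n_e·A the pore (flow) area.
Plume center vt = 0.654 × 103 = 67.362 m, so the well at 52.9 m is 14.462 m upgradient of the peak.
√(4πDt) = 39.90 m, giving peak height M/(n_e·A·√(4πDt)) = 6.19/(0.37 × 6.14 × 39.90) = 0.06829 kg/m³.
(x−vt)²/(4Dt) = (-14.462)²/(4 × 1.23 × 103) = 0.4127; exp(−0.4127) = 0.6619.
C = 0.06829 × 0.6619 = 0.0452 kg/m³.

0.0452 kg/m³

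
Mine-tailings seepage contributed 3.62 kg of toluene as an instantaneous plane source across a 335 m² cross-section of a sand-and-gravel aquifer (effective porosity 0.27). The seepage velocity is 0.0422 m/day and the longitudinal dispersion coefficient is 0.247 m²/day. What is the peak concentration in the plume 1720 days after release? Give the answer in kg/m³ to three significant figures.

The peak of an instantaneous 1D plume sits at x = vt; there the Gaussian factor is 1 and C_max = M/(n_e·A·√(4πDt)), where n_e·A is the pore area the mass is dissolved in.
√(4πDt) = √(4π × 0.247 × 1720) = 73.07 m, so C_max = 3.62/(0.27 × 335 × 73.07) = 0.000548 kg/m³.

0.000548 kg/m³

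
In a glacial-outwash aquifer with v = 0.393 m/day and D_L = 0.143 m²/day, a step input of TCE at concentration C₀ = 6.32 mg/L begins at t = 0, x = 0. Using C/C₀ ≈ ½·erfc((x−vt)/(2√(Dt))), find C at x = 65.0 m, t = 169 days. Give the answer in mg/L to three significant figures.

For a continuous step input, C/C₀ ≈ ½·erfc((x−vt)/(2√(Dt))).
vt = 0.393 × 169 = 66.417 m and 2√(Dt) = 2√(0.143 × 169) = 9.832 m.
Argument (x−vt)/(2√(Dt)) = (65.0 − 66.417)/9.832 = -0.1441; ½·erfc(-0.1441) = 0.5807.
C = 6.32 × 0.5807 = 3.67 mg/L.

3.67 mg/L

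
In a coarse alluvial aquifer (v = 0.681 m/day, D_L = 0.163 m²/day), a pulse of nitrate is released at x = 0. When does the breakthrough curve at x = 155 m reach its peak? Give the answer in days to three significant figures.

For the 1D instantaneous-source solution, setting ∂C/∂t = 0 at fixed x gives v²t² + 2Dt − x² = 0, so t = (√(D² + v²x²) − D)/v².
√(D² + v²x²) = √(0.163² + 0.681² × 155²) = 105.6; v² = 0.463761.
t = (105.6 − 0.163)/0.463761 = 227 days (vs. the pure-advection estimate x/v = 228 d).

227 days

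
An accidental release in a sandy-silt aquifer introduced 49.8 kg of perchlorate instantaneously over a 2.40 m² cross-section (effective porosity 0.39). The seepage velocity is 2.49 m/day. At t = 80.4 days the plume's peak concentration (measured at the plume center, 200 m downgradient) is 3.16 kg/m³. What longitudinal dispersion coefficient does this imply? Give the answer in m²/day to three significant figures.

0.281 m²/day

At the plume center C_max = M/(n_e·A·√(4πDt)), so D = M²/(4πt·(n_e·A·C_max)²).
n_e·A·C_max = 0.39 × 2.40 × 3.16 = 2.958 kg/m.
D = 49.8²/(4π × 80.4 × 2.958²) = 0.281 m²/day.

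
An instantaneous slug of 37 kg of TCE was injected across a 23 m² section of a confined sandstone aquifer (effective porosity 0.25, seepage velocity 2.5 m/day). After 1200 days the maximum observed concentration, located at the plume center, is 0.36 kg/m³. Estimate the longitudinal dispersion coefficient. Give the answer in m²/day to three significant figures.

At the plume center C_max = M/(n_e·A·√(4πDt)), so D = M²/(4πt·(n_e·A·C_max)²).
n_e·A·C_max = 0.25 × 23 × 0.36 = 2.070 kg/m.
D = 37²/(4π × 1200 × 2.070²) = 0.0212 m²/day.

0.0212 m²/day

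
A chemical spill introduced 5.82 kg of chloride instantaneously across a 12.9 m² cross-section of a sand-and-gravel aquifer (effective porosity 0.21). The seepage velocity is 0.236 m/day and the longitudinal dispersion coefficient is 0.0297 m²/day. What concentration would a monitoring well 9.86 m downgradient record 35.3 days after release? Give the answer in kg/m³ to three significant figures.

For an instantaneous plane source, C(x,t) = M/(n_e·A·√(4πDt)) · exp(−(x−vt)²/(4Dt)), with n_e·A the pore (flow) area.
Plume center vt = 0.236 × 35.3 = 8.3308 m, so the well at 9.86 m is 1.5292 m downgradient of the peak.
√(4πDt) = 3.630 m, giving peak height M/(n_e·A·√(4πDt)) = 5.82/(0.21 × 12.9 × 3.630) = 0.5918 kg/m³.
(x−vt)²/(4Dt) = (1.5292)²/(4 × 0.0297 × 35.3) = 0.5576; exp(−0.5576) = 0.5726.
C = 0.5918 × 0.5726 = 0.339 kg/m³.

0.339 kg/m³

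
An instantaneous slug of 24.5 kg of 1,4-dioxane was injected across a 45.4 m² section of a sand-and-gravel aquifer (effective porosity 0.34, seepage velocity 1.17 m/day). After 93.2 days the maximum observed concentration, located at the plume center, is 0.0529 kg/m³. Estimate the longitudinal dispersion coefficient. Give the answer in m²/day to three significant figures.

0.769 m²/day

At the plume center C_max = M/(n_e·A·√(4πDt)), so D = M²/(4πt·(n_e·A·C_max)²).
n_e·A·C_max = 0.34 × 45.4 × 0.0529 = 0.8166 kg/m.
D = 24.5²/(4π × 93.2 × 0.8166²) = 0.769 m²/day.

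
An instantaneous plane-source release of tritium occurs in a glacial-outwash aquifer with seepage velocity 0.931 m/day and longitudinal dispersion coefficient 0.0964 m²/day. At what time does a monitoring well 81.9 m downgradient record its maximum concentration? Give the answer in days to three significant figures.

87.9 days

For the 1D instantaneous-source solution, setting ∂C/∂t = 0 at fixed x gives v²t² + 2Dt − x² = 0, so t = (√(D² + v²x²) − D)/v².
√(D² + v²x²) = √(0.0964² + 0.931² × 81.9²) = 76.25; v² = 0.866761.
t = (76.25 − 0.0964)/0.866761 = 87.9 days (vs. the pure-advection estimate x/v = 88.0 d).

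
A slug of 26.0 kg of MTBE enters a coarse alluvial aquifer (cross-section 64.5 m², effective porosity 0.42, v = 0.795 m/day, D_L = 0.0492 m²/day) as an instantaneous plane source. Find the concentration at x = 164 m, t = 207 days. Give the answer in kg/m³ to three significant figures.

For an instantaneous plane source, C(x,t) = M/(n_e·A·√(4πDt)) · exp(−(x−vt)²/(4Dt)), with n_e·A the pore (flow) area.
Plume center vt = 0.795 × 207 = 164.565 m, so the well at 164 m is 0.565 m upgradient of the peak.
√(4πDt) = 11.31 m, giving peak height M/(n_e·A·√(4πDt)) = 26.0/(0.42 × 64.5 × 11.31) = 0.08486 kg/m³.
(x−vt)²/(4Dt) = (-0.565)²/(4 × 0.0492 × 207) = 0.007836; exp(−0.007836) = 0.9922.
C = 0.08486 × 0.9922 = 0.0842 kg/m³.

0.0842 kg/m³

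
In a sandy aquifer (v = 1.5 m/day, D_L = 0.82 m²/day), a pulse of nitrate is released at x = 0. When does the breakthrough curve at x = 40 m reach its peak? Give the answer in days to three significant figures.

For the 1D instantaneous-source solution, setting ∂C/∂t = 0 at fixed x gives v²t² + 2Dt − x² = 0, so t = (√(D² + v²x²) − D)/v².
√(D² + v²x²) = √(0.82² + 1.5² × 40²) = 60.01; v² = 2.25.
t = (60.01 − 0.82)/2.25 = 26.3 days (vs. the pure-advection estimate x/v = 26.7 d).

26.3 days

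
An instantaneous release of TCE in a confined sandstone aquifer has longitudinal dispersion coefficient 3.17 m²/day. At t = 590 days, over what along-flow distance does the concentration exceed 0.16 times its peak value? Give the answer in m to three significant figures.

The plume is Gaussian with σ = √(2Dt) = √(2 × 3.17 × 590) = 61.16 m.
C/C_peak = exp(−Δx²/(2σ²)) = 0.16 ⇒ Δx = σ·√(−2 ln 0.16) = 61.16 × 1.914 = 117.1 m.
Width = 2Δx = 234 m.

234 m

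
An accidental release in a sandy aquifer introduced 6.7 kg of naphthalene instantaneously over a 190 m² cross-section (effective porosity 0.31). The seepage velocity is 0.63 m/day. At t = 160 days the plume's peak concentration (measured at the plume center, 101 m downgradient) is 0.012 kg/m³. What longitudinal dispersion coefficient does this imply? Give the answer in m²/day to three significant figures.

At the plume center C_max = M/(n_e·A·√(4πDt)), so D = M²/(4πt·(n_e·A·C_max)²).
n_e·A·C_max = 0.31 × 190 × 0.012 = 0.7068 kg/m.
D = 6.7²/(4π × 160 × 0.7068²) = 0.0447 m²/day.

0.0447 m²/day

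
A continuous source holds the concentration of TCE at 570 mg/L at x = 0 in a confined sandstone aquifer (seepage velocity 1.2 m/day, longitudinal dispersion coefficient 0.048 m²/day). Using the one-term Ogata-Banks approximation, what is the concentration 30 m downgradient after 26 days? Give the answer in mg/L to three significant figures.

442 mg/L

For a continuous step input, C/C₀ ≈ ½·erfc((x−vt)/(2√(Dt))).
vt = 1.2 × 26 = 31.2 m and 2√(Dt) = 2√(0.048 × 26) = 2.234 m.
Argument (x−vt)/(2√(Dt)) = (30 − 31.2)/2.234 = -0.5372; ½·erfc(-0.5372) = 0.7763.
C = 570 × 0.7763 = 442 mg/L.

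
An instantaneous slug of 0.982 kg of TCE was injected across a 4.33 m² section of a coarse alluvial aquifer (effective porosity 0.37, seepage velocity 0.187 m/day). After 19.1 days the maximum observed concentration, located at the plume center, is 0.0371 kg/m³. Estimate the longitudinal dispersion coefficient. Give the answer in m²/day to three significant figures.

1.14 m²/day

At the plume center C_max = M/(n_e·A·√(4πDt)), so D = M²/(4πt·(n_e·A·C_max)²).
n_e·A·C_max = 0.37 × 4.33 × 0.0371 = 0.05944 kg/m.
D = 0.982²/(4π × 19.1 × 0.05944²) = 1.14 m²/day.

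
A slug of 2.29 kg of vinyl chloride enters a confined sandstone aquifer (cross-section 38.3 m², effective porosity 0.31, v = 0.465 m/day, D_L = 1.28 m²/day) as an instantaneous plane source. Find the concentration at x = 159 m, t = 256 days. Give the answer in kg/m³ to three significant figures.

For an instantaneous plane source, C(x,t) = M/(n_e·A·√(4πDt)) · exp(−(x−vt)²/(4Dt)), with n_e·A the pore (flow) area.
Plume center vt = 0.465 × 256 = 119.04 m, so the well at 159 m is 39.96 m downgradient of the peak.
√(4πDt) = 64.17 m, giving peak height M/(n_e·A·√(4πDt)) = 2.29/(0.31 × 38.3 × 64.17) = 0.003006 kg/m³.
(x−vt)²/(4Dt) = (39.96)²/(4 × 1.28 × 256) = 1.218; exp(−1.218) = 0.2958.
C = 0.003006 × 0.2958 = 0.000889 kg/m³.

0.000889 kg/m³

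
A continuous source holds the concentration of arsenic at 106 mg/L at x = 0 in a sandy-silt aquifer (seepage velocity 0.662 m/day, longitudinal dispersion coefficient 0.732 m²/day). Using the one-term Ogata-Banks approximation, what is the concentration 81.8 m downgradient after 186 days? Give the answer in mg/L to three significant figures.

For a continuous step input, C/C₀ ≈ ½·erfc((x−vt)/(2√(Dt))).
vt = 0.662 × 186 = 123.132 m and 2√(Dt) = 2√(0.732 × 186) = 23.34 m.
Argument (x−vt)/(2√(Dt)) = (81.8 − 123.132)/23.34 = -1.771; ½·erfc(-1.771) = 0.9939.
C = 106 × 0.9939 = 105 mg/L.

105 mg/L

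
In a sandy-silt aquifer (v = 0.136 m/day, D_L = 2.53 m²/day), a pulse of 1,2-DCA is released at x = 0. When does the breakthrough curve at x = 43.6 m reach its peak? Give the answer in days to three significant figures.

For the 1D instantaneous-source solution, setting ∂C/∂t = 0 at fixed x gives v²t² + 2Dt − x² = 0, so t = (√(D² + v²x²) − D)/v².
√(D² + v²x²) = √(2.53² + 0.136² × 43.6²) = 6.447; v² = 0.018496.
t = (6.447 − 2.53)/0.018496 = 212 days (vs. the pure-advection estimate x/v = 321 d).

212 days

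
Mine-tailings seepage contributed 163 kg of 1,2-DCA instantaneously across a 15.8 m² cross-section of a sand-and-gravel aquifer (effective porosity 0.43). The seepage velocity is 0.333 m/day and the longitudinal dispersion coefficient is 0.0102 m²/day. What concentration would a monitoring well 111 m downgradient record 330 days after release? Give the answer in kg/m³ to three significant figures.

3.37 kg/m³

For an instantaneous plane source, C(x,t) = M/(n_e·A·√(4πDt)) · exp(−(x−vt)²/(4Dt)), with n_e·A the pore (flow) area.
Plume center vt = 0.333 × 330 = 109.89 m, so the well at 111 m is 1.11 m downgradient of the peak.
√(4πDt) = 6.504 m, giving peak height M/(n_e·A·√(4πDt)) = 163/(0.43 × 15.8 × 6.504) = 3.689 kg/m³.
(x−vt)²/(4Dt) = (1.11)²/(4 × 0.0102 × 330) = 0.09151; exp(−0.09151) = 0.9126.
C = 3.689 × 0.9126 = 3.37 kg/m³.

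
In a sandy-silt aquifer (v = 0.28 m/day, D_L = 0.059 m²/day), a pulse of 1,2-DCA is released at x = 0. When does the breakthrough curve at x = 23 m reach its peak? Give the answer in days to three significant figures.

For the 1D instantaneous-source solution, setting ∂C/∂t = 0 at fixed x gives v²t² + 2Dt − x² = 0, so t = (√(D² + v²x²) − D)/v².
√(D² + v²x²) = √(0.059² + 0.28² × 23²) = 6.440; v² = 0.0784.
t = (6.440 − 0.059)/0.0784 = 81.4 days (vs. the pure-advection estimate x/v = 82.1 d).

81.4 days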